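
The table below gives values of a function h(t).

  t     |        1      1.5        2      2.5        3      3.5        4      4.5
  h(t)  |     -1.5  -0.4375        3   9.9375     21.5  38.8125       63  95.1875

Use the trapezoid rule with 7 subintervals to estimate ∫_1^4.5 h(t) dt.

Δt = 0.5.
T_7 = (0.5/2)·[(-1.5) + 2·(-0.4375) + 2·3 + 2·9.9375 + 2·21.5 + 2·38.8125 + 2·63 + 95.1875] = 91.328125.

91.328125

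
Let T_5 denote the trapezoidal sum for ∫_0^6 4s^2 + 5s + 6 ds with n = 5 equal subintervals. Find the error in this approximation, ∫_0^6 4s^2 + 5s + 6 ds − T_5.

Exact integral: ∫_0^6 f(s) ds = 414.
T_5 = 419.76.
Error = 414 − 419.76 = -5.76.

-5.76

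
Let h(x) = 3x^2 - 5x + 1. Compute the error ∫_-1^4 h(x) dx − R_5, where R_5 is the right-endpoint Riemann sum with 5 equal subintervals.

Exact integral: ∫_-1^4 h(x) dx = 32.5.
R_5 = 45.
Error = 32.5 − 45 = -12.5.

-12.5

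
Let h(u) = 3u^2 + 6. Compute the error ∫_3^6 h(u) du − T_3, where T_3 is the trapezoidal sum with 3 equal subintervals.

-1.5

Exact integral: ∫_3^6 h(u) du = 207.
T_3 = 208.5.
Error = 207 − 208.5 = -1.5.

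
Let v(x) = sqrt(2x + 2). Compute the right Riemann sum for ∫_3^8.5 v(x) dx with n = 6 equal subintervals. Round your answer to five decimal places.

Δx = (8.5 − 3)/6 = 11/12.
Right endpoints: 47/12, 29/6, 5.75, 20/3, 91/12, 8.5.
v(47/12) ≈ 3.13581, v(29/6) ≈ 3.41565, v(5.75) ≈ 3.67423, v(20/3) ≈ 3.91578, v(91/12) ≈ 4.14327, v(8.5) ≈ 4.35890.
Sum = Δx · [v(47/12) + v(29/6) + v(5.75) + ...].
Sum ≈ 20.75668.

20.75668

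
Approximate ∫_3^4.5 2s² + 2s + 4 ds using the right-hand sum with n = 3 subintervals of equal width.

Δs = (4.5 − 3)/3 = 0.5.
Right endpoints: 3.5, 4, 4.5.
f(3.5) = 35.5, f(4) = 44, f(4.5) = 53.5.
Sum = Δs · [f(3.5) + f(4) + f(4.5)].
Sum = 66.5.

66.5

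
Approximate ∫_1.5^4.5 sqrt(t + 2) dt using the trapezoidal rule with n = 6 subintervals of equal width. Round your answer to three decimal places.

6.681

Δt = (4.5 − 1.5)/6 = 0.5.
f(1.5) ≈ 1.871, f(2) ≈ 2.000, f(2.5) ≈ 2.121, f(3) ≈ 2.236, f(3.5) ≈ 2.345, f(4) ≈ 2.449, f(4.5) ≈ 2.550.
T_6 = (Δt/2)·[f(t_0) + 2f(t_1) + ... + 2f(t_{5}) + f(t_6)].
Sum ≈ 6.681.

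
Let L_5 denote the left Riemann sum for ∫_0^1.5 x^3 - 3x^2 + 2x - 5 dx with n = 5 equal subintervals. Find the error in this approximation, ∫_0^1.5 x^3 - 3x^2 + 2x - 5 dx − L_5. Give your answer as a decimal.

Exact integral: ∫_0^1.5 f(x) dx = -7.359375.
L_5 = -7.32.
Error = -7.359375 − (-7.32) = -0.039375.

-0.039375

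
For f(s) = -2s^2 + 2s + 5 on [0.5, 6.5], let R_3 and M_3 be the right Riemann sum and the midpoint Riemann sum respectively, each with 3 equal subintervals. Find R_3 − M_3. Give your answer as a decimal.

R_3 = -191.
M_3 = -107.
R_3 − M_3 = -84.

-84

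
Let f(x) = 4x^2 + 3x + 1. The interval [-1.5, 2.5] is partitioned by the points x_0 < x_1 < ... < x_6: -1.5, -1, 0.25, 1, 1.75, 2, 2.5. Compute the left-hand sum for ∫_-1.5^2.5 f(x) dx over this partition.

Subinterval widths: 0.5, 1.25, 0.75, 0.75, 0.25, 0.5.
Left endpoints: -1.5, -1, 0.25, 1, 1.75, 2.
f(-1.5) = 5.5, f(-1) = 2, f(0.25) = 2, f(1) = 8, f(1.75) = 18.5, f(2) = 23.
Sum = Σ Δx_i · f(x_i).
Sum = 28.875.

28.875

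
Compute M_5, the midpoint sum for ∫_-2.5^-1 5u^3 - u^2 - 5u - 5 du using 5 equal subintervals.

Δu = (-1 − (-2.5))/5 = 0.3.
Midpoints: -2.35, -2.05, -1.75, -1.45, -1.15.
f(-2.35) = -63.661875, f(-2.05) = -42.028125, f(-1.75) = -26.109375, f(-1.45) = -15.095625, f(-1.15) = -8.176875.
Sum = Δu · [f(-2.35) + f(-2.05) + f(-1.75) + f(-1.45) + f(-1.15)].
Sum = -46.5215625.

-46.5215625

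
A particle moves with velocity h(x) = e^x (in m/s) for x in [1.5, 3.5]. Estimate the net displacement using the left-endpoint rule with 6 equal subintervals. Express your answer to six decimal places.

Δx = (3.5 − 1.5)/6 = 1/3.
Left endpoints: 1.5, 11/6, 13/6, 2.5, 17/6, 19/6.
h(1.5) ≈ 4.481689, h(11/6) ≈ 6.254701, h(13/6) ≈ 8.729138, h(2.5) ≈ 12.182494, h(17/6) ≈ 17.002040, h(19/6) ≈ 23.728258.
Sum = Δx · [h(1.5) + h(11/6) + h(13/6) + ...].
Sum ≈ 24.126107.

24.126107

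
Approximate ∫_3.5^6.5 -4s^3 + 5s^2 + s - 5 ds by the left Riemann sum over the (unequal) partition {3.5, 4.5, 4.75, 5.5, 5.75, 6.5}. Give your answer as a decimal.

Subinterval widths: 1, 0.25, 0.75, 0.25, 0.75.
Left endpoints: 3.5, 4.5, 4.75, 5.5, 5.75.
f(3.5) = -111.75, f(4.5) = -263.75, f(4.75) = -316.125, f(5.5) = -513.75, f(5.75) = -594.375.
Sum = Σ Δs_i · f(s_i).
Sum = -989.

-989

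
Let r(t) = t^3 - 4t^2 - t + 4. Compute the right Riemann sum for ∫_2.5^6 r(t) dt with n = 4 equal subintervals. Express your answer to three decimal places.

84.171

Δt = (6 − 2.5)/4 = 0.875.
Right endpoints: 3.375, 4.25, 5.125, 6.
r(3.375) = -3325/512, r(4.25) = 4.265625, r(5.125) = 14553/512, r(6) = 70.
Sum = Δt · [r(3.375) + r(4.25) + r(5.125) + r(6)].
Sum ≈ 84.171.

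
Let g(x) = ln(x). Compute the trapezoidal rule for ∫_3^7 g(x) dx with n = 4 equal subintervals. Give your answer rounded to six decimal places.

6.309753

Δx = (7 − 3)/4 = 1.
g(3) ≈ 1.098612, g(4) ≈ 1.386294, g(5) ≈ 1.609438, g(6) ≈ 1.791759, g(7) ≈ 1.945910.
T_4 = (Δx/2)·[g(x_0) + 2g(x_1) + 2g(x_2) + 2g(x_3) + g(x_4)].
Sum ≈ 6.309753.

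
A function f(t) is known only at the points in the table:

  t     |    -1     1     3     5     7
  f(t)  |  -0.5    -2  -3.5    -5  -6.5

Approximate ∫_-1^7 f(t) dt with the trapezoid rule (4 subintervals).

-28

Δt = 2.
T_4 = (2/2)·[(-0.5) + 2·(-2) + 2·(-3.5) + 2·(-5) + (-6.5)] = -28.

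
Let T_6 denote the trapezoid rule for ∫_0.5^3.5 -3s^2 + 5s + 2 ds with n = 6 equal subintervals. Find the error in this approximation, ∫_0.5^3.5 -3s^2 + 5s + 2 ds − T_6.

0.375

Exact integral: ∫_0.5^3.5 f(s) ds = -6.75.
T_6 = -7.125.
Error = -6.75 − (-7.125) = 0.375.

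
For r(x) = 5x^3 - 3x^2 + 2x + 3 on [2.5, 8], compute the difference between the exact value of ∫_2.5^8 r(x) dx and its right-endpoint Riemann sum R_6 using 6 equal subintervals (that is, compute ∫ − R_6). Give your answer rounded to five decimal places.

-1121.50825

Exact integral: ∫_2.5^8 r(x) dx = 4649.046875.
R_6 ≈ 5770.5551215.
Error ≈ 4649.046875 − 5770.5551215 ≈ -1121.50825.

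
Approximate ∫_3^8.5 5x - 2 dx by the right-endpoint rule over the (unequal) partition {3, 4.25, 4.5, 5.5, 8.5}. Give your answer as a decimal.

176.1875

Subinterval widths: 1.25, 0.25, 1, 3.
Right endpoints: 4.25, 4.5, 5.5, 8.5.
f(4.25) = 19.25, f(4.5) = 20.5, f(5.5) = 25.5, f(8.5) = 40.5.
Sum = Σ Δx_i · f(x_i).
Sum = 176.1875.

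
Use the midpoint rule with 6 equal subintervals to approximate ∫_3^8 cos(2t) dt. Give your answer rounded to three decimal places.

-0.005

Δt = (8 − 3)/6 = 5/6.
Midpoints: 41/12, 4.25, 61/12, 71/12, 6.75, 91/12.
f(41/12) ≈ 0.852, f(4.25) ≈ -0.602, f(61/12) ≈ -0.737, f(71/12) ≈ 0.743, f(6.75) ≈ 0.595, f(91/12) ≈ -0.857.
Sum = Δt · [f(41/12) + f(4.25) + f(61/12) + ...].
Sum ≈ -0.005.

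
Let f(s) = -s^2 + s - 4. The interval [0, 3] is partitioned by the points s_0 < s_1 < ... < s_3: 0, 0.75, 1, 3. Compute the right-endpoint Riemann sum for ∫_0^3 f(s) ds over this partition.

-23.859375

Subinterval widths: 0.75, 0.25, 2.
Right endpoints: 0.75, 1, 3.
f(0.75) = -3.8125, f(1) = -4, f(3) = -10.
Sum = Σ Δs_i · f(s_i).
Sum = -23.859375.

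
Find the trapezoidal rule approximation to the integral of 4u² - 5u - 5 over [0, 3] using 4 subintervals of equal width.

-0.375

Δu = (3 − 0)/4 = 0.75.
f(0) = -5, f(0.75) = -6.5, f(1.5) = -3.5, f(2.25) = 4, f(3) = 16.
T_4 = (Δu/2)·[f(u_0) + 2f(u_1) + 2f(u_2) + 2f(u_3) + f(u_4)].
Sum = -0.375.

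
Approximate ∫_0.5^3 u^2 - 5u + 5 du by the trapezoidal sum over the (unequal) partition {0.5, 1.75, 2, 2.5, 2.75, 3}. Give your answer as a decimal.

Subinterval widths: 1.25, 0.25, 0.5, 0.25, 0.25.
f(0.5) = 2.75, f(1.75) = -0.6875, f(2) = -1, f(2.5) = -1.25, f(2.75) = -1.1875, f(3) = -1.
On each subinterval the trapezoid contributes (Δu_i/2)·[f(u_{i-1}) + f(u_i)].
Sum = -0.0625.

-0.0625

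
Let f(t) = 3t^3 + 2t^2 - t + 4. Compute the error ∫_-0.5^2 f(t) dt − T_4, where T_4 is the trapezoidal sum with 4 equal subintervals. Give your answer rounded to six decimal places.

Exact integral: ∫_-0.5^2 f(t) dt ≈ 25.49479167.
T_4 ≈ 26.91894531.
Error ≈ 25.49479167 − 26.91894531 ≈ -1.424154.

-1.424154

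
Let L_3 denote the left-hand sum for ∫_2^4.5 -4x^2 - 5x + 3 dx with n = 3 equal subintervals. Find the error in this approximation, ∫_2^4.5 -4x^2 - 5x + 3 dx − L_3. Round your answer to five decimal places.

Exact integral: ∫_2^4.5 f(x) dx ≈ -143.9583333.
L_3 ≈ -112.8240741.
Error ≈ -143.9583333 − (-112.8240741) ≈ -31.13426.

-31.13426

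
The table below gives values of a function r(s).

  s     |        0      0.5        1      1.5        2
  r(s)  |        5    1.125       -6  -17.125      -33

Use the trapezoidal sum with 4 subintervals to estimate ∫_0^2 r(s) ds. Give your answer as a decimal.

-18

Δs = 0.5.
T_4 = (0.5/2)·[5 + 2·1.125 + 2·(-6) + 2·(-17.125) + (-33)] = -18.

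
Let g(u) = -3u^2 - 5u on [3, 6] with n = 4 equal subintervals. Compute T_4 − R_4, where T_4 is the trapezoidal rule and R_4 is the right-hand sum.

T_4 = -257.34375.
R_4 = -293.34375.
T_4 − R_4 = 36.

36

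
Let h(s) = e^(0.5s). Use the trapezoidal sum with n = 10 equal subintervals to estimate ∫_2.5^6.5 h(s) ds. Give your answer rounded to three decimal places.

44.749

Δs = (6.5 − 2.5)/10 = 0.4.
h(2.5) ≈ 3.490, h(2.9) ≈ 4.263, h(3.3) ≈ 5.207, h(3.7) ≈ 6.360, h(4.1) ≈ 7.768, h(4.5) ≈ 9.488, h(4.9) ≈ 11.588, h(5.3) ≈ 14.154, h(5.7) ≈ 17.288, h(6.1) ≈ 21.115, h(6.5) ≈ 25.790.
T_10 = (Δs/2)·[h(s_0) + 2h(s_1) + ... + 2h(s_{9}) + h(s_10)].
Sum ≈ 44.749.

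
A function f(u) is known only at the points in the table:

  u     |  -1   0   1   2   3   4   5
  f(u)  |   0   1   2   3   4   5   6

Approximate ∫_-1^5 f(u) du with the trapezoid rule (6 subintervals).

18

Δu = 1.
T_6 = (1/2)·[0 + 2·1 + 2·2 + 2·3 + 2·4 + 2·5 + 6] = 18.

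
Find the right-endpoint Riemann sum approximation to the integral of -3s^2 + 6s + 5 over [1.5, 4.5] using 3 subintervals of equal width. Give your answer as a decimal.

-38.25

Δs = (4.5 − 1.5)/3 = 1.
Right endpoints: 2.5, 3.5, 4.5.
f(2.5) = 1.25, f(3.5) = -10.75, f(4.5) = -28.75.
Sum = Δs · [f(2.5) + f(3.5) + f(4.5)].
Sum = -38.25.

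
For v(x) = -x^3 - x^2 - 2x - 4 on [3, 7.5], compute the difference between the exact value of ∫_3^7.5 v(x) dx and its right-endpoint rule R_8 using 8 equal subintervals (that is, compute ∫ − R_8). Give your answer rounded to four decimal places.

Exact integral: ∫_3^7.5 v(x) dx = -967.640625.
R_8 ≈ -1098.494385.
Error ≈ -967.640625 − (-1098.494385) ≈ 130.8538.

130.8538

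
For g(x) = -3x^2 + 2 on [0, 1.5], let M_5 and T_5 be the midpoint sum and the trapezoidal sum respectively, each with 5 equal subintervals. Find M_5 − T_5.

0.10125

M_5 = -0.34125.
T_5 = -0.4425.
M_5 − T_5 = 0.10125.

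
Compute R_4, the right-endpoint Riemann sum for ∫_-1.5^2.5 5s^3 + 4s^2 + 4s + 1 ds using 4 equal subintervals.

Δs = (2.5 − (-1.5))/4 = 1.
Right endpoints: -0.5, 0.5, 1.5, 2.5.
f(-0.5) = -0.625, f(0.5) = 4.625, f(1.5) = 32.875, f(2.5) = 114.125.
Sum = Δs · [f(-0.5) + f(0.5) + f(1.5) + f(2.5)].
Sum = 151.

151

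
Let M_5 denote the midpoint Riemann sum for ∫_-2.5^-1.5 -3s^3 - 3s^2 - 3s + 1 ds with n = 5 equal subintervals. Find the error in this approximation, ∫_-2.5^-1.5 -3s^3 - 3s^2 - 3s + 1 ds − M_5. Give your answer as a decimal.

0.05

Exact integral: ∫_-2.5^-1.5 f(s) ds = 20.25.
M_5 = 20.2.
Error = 20.25 − 20.2 = 0.05.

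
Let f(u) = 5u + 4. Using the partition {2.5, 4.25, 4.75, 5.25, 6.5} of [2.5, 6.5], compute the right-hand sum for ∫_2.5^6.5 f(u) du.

118.8125

Subinterval widths: 1.75, 0.5, 0.5, 1.25.
Right endpoints: 4.25, 4.75, 5.25, 6.5.
f(4.25) = 25.25, f(4.75) = 27.75, f(5.25) = 30.25, f(6.5) = 36.5.
Sum = Σ Δu_i · f(u_i).
Sum = 118.8125.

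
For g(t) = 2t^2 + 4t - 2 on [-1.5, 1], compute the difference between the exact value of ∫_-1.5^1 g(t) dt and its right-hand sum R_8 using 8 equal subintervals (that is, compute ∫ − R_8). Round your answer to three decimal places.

Exact integral: ∫_-1.5^1 g(t) dt ≈ -4.58333.
R_8 ≈ -3.33008.
Error ≈ -4.58333 − (-3.33008) ≈ -1.253.

-1.253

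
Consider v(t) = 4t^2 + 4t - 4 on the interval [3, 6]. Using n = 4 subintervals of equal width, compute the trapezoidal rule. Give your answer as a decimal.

295.125

Δt = (6 − 3)/4 = 0.75.
v(3) = 44, v(3.75) = 67.25, v(4.5) = 95, v(5.25) = 127.25, v(6) = 164.
T_4 = (Δt/2)·[v(t_0) + 2v(t_1) + 2v(t_2) + 2v(t_3) + v(t_4)].
Sum = 295.125.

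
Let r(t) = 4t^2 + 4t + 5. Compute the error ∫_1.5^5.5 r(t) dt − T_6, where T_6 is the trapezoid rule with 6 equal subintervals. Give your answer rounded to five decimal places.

Exact integral: ∫_1.5^5.5 r(t) dt ≈ 293.3333333.
T_6 ≈ 294.5185185.
Error ≈ 293.3333333 − 294.5185185 ≈ -1.18519.

-1.18519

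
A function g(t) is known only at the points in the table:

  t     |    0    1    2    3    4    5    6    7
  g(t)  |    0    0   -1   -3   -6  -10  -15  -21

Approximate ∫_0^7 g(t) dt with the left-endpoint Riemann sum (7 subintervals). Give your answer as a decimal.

-35

Δt = 1.
Sum = 1·[0 + 0 + (-1) + (-3) + (-6) + (-10) + (-15)] = -35.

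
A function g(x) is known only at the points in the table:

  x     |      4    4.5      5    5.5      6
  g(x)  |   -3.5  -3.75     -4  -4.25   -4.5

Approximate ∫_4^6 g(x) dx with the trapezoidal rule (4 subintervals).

Δx = 0.5.
T_4 = (0.5/2)·[(-3.5) + 2·(-3.75) + 2·(-4) + 2·(-4.25) + (-4.5)] = -8.

-8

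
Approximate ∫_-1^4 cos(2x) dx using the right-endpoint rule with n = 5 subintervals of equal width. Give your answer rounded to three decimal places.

Δx = (4 − (-1))/5 = 1.
Right endpoints: 0, 1, 2, 3, 4.
f(0) ≈ 1.000, f(1) ≈ -0.416, f(2) ≈ -0.654, f(3) ≈ 0.960, f(4) ≈ -0.146.
Sum = Δx · [f(0) + f(1) + f(2) + f(3) + f(4)].
Sum ≈ 0.745.

0.745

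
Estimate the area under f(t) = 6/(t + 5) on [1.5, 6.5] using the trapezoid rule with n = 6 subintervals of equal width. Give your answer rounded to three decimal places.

Δt = (6.5 − 1.5)/6 = 5/6.
f(1.5) = 12/13, f(7/3) = 9/11, f(19/6) = 36/49, f(4) = 2/3, f(29/6) = 36/59, f(17/3) = 0.5625, f(6.5) = 12/23.
T_6 = (Δt/2)·[f(t_0) + 2f(t_1) + ... + 2f(t_{5}) + f(t_6)].
Sum ≈ 3.429.

3.429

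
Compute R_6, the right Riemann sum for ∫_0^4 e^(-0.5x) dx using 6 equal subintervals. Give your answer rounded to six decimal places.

1.457091

Δx = (4 − 0)/6 = 2/3.
Right endpoints: 2/3, 4/3, 2, 8/3, 10/3, 4.
f(2/3) ≈ 0.716531, f(4/3) ≈ 0.513417, f(2) ≈ 0.367879, f(8/3) ≈ 0.263597, f(10/3) ≈ 0.188876, f(4) ≈ 0.135335.
Sum = Δx · [f(2/3) + f(4/3) + f(2) + ...].
Sum ≈ 1.457091.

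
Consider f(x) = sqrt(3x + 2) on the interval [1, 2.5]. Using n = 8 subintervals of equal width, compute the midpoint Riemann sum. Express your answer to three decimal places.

4.023

Δx = (2.5 − 1)/8 = 0.1875.
Midpoints: 1.09375, 1.28125, 1.46875, 1.65625, 1.84375, 2.03125, 2.21875, 2.40625.
f(1.09375) ≈ 2.298, f(1.28125) ≈ 2.417, f(1.46875) ≈ 2.531, f(1.65625) ≈ 2.640, f(1.84375) ≈ 2.744, f(2.03125) ≈ 2.845, f(2.21875) ≈ 2.942, f(2.40625) ≈ 3.036.
Sum = Δx · [f(1.09375) + f(1.28125) + f(1.46875) + ...].
Sum ≈ 4.023.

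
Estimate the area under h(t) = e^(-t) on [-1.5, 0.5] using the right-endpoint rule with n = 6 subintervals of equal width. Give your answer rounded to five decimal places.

Δt = (0.5 − (-1.5))/6 = 1/3.
Right endpoints: -7/6, -5/6, -0.5, -1/6, 1/6, 0.5.
h(-7/6) ≈ 3.21127, h(-5/6) ≈ 2.30098, h(-0.5) ≈ 1.64872, h(-1/6) ≈ 1.18136, h(1/6) ≈ 0.84648, h(0.5) ≈ 0.60653.
Sum = Δt · [h(-7/6) + h(-5/6) + h(-0.5) + ...].
Sum ≈ 3.26511.

3.26511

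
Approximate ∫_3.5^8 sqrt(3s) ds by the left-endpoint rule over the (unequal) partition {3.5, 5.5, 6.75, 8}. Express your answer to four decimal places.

17.1833

Subinterval widths: 2, 1.25, 1.25.
Left endpoints: 3.5, 5.5, 6.75.
f(3.5) ≈ 3.2404, f(5.5) ≈ 4.0620, f(6.75) ≈ 4.5000.
Sum = Σ Δs_i · f(s_i).
Sum ≈ 17.1833.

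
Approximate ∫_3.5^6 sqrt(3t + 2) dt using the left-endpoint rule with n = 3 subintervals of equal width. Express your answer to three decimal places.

9.660

Δt = (6 − 3.5)/3 = 5/6.
Left endpoints: 3.5, 13/3, 31/6.
f(3.5) ≈ 3.536, f(13/3) ≈ 3.873, f(31/6) ≈ 4.183.
Sum = Δt · [f(3.5) + f(13/3) + f(31/6)].
Sum ≈ 9.660.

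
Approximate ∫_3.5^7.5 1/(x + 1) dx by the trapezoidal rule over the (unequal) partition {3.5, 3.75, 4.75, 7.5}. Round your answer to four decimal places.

Subinterval widths: 0.25, 1, 2.75.
f(3.5) = 2/9, f(3.75) = 4/19, f(4.75) = 4/23, f(7.5) = 2/17.
On each subinterval the trapezoid contributes (Δx_i/2)·[f(x_{i-1}) + f(x_i)].
Sum ≈ 0.6472.

0.6472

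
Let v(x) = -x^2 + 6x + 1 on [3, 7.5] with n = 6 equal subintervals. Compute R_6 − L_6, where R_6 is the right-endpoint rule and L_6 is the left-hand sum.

-15.1875

R_6 = 6.609375.
L_6 = 21.796875.
R_6 − L_6 = -15.1875.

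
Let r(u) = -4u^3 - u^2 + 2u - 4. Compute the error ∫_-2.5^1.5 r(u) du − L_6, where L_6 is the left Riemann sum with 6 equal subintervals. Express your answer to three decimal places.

Exact integral: ∫_-2.5^1.5 r(u) du ≈ 7.66667.
L_6 ≈ 30.48148.
Error ≈ 7.66667 − 30.48148 ≈ -22.815.

-22.815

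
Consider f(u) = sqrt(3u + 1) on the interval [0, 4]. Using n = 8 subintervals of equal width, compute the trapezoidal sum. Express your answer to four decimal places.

Δu = (4 − 0)/8 = 0.5.
f(0) ≈ 1.0000, f(0.5) ≈ 1.5811, f(1) ≈ 2.0000, f(1.5) ≈ 2.3452, f(2) ≈ 2.6458, f(2.5) ≈ 2.9155, f(3) ≈ 3.1623, f(3.5) ≈ 3.3912, f(4) ≈ 3.6056.
T_8 = (Δu/2)·[f(u_0) + 2f(u_1) + ... + 2f(u_{7}) + f(u_8)].
Sum ≈ 10.1719.

10.1719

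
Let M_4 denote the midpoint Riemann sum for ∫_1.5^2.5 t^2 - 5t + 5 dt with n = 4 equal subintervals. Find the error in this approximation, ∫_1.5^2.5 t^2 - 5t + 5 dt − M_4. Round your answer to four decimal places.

Exact integral: ∫_1.5^2.5 f(t) dt ≈ -0.916667.
M_4 = -0.921875.
Error ≈ -0.916667 − (-0.921875) ≈ 0.0052.

0.0052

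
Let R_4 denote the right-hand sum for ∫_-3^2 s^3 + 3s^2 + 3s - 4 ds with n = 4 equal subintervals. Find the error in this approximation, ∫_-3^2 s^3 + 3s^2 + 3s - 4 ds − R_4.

Exact integral: ∫_-3^2 f(s) ds = -8.75.
R_4 = 15.078125.
Error = -8.75 − 15.078125 = -23.828125.

-23.828125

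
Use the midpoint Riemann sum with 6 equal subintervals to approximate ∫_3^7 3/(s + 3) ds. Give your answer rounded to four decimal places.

1.5315

Δs = (7 − 3)/6 = 2/3.
Midpoints: 10/3, 4, 14/3, 16/3, 6, 20/3.
f(10/3) = 9/19, f(4) = 3/7, f(14/3) = 9/23, f(16/3) = 0.36, f(6) = 1/3, f(20/3) = 9/29.
Sum = Δs · [f(10/3) + f(4) + f(14/3) + ...].
Sum ≈ 1.5315.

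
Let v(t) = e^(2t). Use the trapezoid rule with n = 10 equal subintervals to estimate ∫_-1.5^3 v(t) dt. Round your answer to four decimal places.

215.1232

Δt = (3 − (-1.5))/10 = 0.45.
v(-1.5) ≈ 0.0498, v(-1.05) ≈ 0.1225, v(-0.6) ≈ 0.3012, v(-0.15) ≈ 0.7408, v(0.3) ≈ 1.8221, v(0.75) ≈ 4.4817, v(1.2) ≈ 11.0232, v(1.65) ≈ 27.1126, v(2.1) ≈ 66.6863, v(2.55) ≈ 164.0219, v(3) ≈ 403.4288.
T_10 = (Δt/2)·[v(t_0) + 2v(t_1) + ... + 2v(t_{9}) + v(t_10)].
Sum ≈ 215.1232.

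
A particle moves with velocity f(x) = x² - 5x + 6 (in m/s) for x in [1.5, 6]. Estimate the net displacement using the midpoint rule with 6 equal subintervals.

13.2890625

Δx = (6 − 1.5)/6 = 0.75.
Midpoints: 1.875, 2.625, 3.375, 4.125, 4.875, 5.625.
f(1.875) = 0.140625, f(2.625) = -0.234375, f(3.375) = 0.515625, f(4.125) = 2.390625, f(4.875) = 5.390625, f(5.625) = 9.515625.
Sum = Δx · [f(1.875) + f(2.625) + f(3.375) + ...].
Sum = 13.2890625.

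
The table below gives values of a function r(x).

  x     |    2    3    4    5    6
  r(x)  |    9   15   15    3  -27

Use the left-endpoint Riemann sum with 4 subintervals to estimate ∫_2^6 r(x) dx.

Δx = 1.
Sum = 1·[9 + 15 + 15 + 3] = 42.

42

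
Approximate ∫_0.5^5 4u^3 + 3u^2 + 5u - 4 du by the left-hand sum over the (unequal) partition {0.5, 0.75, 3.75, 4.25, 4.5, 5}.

Subinterval widths: 0.25, 3, 0.5, 0.25, 0.5.
Left endpoints: 0.5, 0.75, 3.75, 4.25, 4.5.
f(0.5) = -0.25, f(0.75) = 3.125, f(3.75) = 267.875, f(4.25) = 378.5, f(4.5) = 443.75.
Sum = Σ Δu_i · f(u_i).
Sum = 459.75.

459.75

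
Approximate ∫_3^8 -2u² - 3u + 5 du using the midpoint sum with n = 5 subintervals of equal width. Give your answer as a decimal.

-380

Δu = (8 − 3)/5 = 1.
Midpoints: 3.5, 4.5, 5.5, 6.5, 7.5.
f(3.5) = -30, f(4.5) = -49, f(5.5) = -72, f(6.5) = -99, f(7.5) = -130.
Sum = Δu · [f(3.5) + f(4.5) + f(5.5) + f(6.5) + f(7.5)].
Sum = -380.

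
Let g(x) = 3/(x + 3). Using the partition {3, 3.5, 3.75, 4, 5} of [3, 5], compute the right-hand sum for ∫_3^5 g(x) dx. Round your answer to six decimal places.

0.824023

Subinterval widths: 0.5, 0.25, 0.25, 1.
Right endpoints: 3.5, 3.75, 4, 5.
g(3.5) = 6/13, g(3.75) = 4/9, g(4) = 3/7, g(5) = 0.375.
Sum = Σ Δx_i · g(x_i).
Sum ≈ 0.824023.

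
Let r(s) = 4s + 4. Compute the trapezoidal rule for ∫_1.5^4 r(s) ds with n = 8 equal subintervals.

Δs = (4 − 1.5)/8 = 0.3125.
r(1.5) = 10, r(1.8125) = 11.25, r(2.125) = 12.5, r(2.4375) = 13.75, r(2.75) = 15, r(3.0625) = 16.25, r(3.375) = 17.5, r(3.6875) = 18.75, r(4) = 20.
T_8 = (Δs/2)·[r(s_0) + 2r(s_1) + ... + 2r(s_{7}) + r(s_8)].
Sum = 37.5.

37.5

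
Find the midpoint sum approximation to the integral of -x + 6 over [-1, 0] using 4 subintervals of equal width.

Δx = (0 − (-1))/4 = 0.25.
Midpoints: -0.875, -0.625, -0.375, -0.125.
f(-0.875) = 6.875, f(-0.625) = 6.625, f(-0.375) = 6.375, f(-0.125) = 6.125.
Sum = Δx · [f(-0.875) + f(-0.625) + f(-0.375) + f(-0.125)].
Sum = 6.5.

6.5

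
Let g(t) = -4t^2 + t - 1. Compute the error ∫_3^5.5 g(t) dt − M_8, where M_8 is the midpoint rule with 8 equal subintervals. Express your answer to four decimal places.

Exact integral: ∫_3^5.5 g(t) dt ≈ -177.708333.
M_8 ≈ -177.626953.
Error ≈ -177.708333 − (-177.626953) ≈ -0.0814.

-0.0814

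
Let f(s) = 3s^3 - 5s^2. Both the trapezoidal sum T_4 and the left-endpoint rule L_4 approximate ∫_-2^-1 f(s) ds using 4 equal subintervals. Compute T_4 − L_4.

4.5

T_4 = -23.109375.
L_4 = -27.609375.
T_4 − L_4 = 4.5.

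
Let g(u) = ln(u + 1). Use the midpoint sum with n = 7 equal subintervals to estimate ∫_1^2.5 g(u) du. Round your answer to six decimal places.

1.498785

Δu = (2.5 − 1)/7 = 3/14.
Midpoints: 31/28, 37/28, 43/28, 1.75, 55/28, 61/28, 67/28.
g(31/28) ≈ 0.745333, g(37/28) ≈ 0.842183, g(43/28) ≈ 0.930475, g(1.75) ≈ 1.011601, g(55/28) ≈ 1.086636, g(61/28) ≈ 1.156432, g(67/28) ≈ 1.221672.
Sum = Δu · [g(31/28) + g(37/28) + g(43/28) + ...].
Sum ≈ 1.498785.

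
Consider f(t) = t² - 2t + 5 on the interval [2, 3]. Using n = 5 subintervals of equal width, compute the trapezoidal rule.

Δt = (3 − 2)/5 = 0.2.
f(2) = 5, f(2.2) = 5.44, f(2.4) = 5.96, f(2.6) = 6.56, f(2.8) = 7.24, f(3) = 8.
T_5 = (Δt/2)·[f(t_0) + 2f(t_1) + ... + 2f(t_{4}) + f(t_5)].
Sum = 6.34.

6.34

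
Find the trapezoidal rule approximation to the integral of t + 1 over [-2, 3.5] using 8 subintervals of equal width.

9.625

Δt = (3.5 − (-2))/8 = 0.6875.
f(-2) = -1, f(-1.3125) = -0.3125, f(-0.625) = 0.375, f(0.0625) = 1.0625, f(0.75) = 1.75, f(1.4375) = 2.4375, f(2.125) = 3.125, f(2.8125) = 3.8125, f(3.5) = 4.5.
T_8 = (Δt/2)·[f(t_0) + 2f(t_1) + ... + 2f(t_{7}) + f(t_8)].
Sum = 9.625.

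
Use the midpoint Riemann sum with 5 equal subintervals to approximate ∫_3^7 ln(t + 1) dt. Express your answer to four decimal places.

7.0937

Δt = (7 − 3)/5 = 0.8.
Midpoints: 3.4, 4.2, 5, 5.8, 6.6.
f(3.4) ≈ 1.4816, f(4.2) ≈ 1.6487, f(5) ≈ 1.7918, f(5.8) ≈ 1.9169, f(6.6) ≈ 2.0281.
Sum = Δt · [f(3.4) + f(4.2) + f(5) + f(5.8) + f(6.6)].
Sum ≈ 7.0937.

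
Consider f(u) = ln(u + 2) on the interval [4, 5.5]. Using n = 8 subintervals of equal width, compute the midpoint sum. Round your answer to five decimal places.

Δu = (5.5 − 4)/8 = 0.1875.
Midpoints: 4.09375, 4.28125, 4.46875, 4.65625, 4.84375, 5.03125, 5.21875, 5.40625.
f(4.09375) ≈ 1.80726, f(4.28125) ≈ 1.83757, f(4.46875) ≈ 1.86698, f(4.65625) ≈ 1.89556, f(4.84375) ≈ 1.92334, f(5.03125) ≈ 1.95036, f(5.21875) ≈ 1.97668, f(5.40625) ≈ 2.00232.
Sum = Δu · [f(4.09375) + f(4.28125) + f(4.46875) + ...].
Sum ≈ 2.86126.

2.86126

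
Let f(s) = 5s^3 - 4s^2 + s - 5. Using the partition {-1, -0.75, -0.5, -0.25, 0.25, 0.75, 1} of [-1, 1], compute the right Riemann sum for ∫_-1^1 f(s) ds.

Subinterval widths: 0.25, 0.25, 0.25, 0.5, 0.5, 0.25.
Right endpoints: -0.75, -0.5, -0.25, 0.25, 0.75, 1.
f(-0.75) = -10.109375, f(-0.5) = -7.125, f(-0.25) = -5.578125, f(0.25) = -4.921875, f(0.75) = -4.390625, f(1) = -3.
Sum = Σ Δs_i · f(s_i).
Sum = -11.109375.

-11.109375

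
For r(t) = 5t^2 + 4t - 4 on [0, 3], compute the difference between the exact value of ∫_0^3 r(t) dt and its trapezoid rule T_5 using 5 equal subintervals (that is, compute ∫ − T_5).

Exact integral: ∫_0^3 r(t) dt = 51.
T_5 = 51.9.
Error = 51 − 51.9 = -0.9.

-0.9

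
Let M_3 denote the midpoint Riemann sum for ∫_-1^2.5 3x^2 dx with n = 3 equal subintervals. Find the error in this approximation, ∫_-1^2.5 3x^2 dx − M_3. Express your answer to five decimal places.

Exact integral: ∫_-1^2.5 f(x) dx = 16.625.
M_3 ≈ 15.4340278.
Error ≈ 16.625 − 15.4340278 ≈ 1.19097.

1.19097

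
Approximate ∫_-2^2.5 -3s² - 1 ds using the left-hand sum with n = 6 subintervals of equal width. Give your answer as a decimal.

-26.859375

Δs = (2.5 − (-2))/6 = 0.75.
Left endpoints: -2, -1.25, -0.5, 0.25, 1, 1.75.
f(-2) = -13, f(-1.25) = -5.6875, f(-0.5) = -1.75, f(0.25) = -1.1875, f(1) = -4, f(1.75) = -10.1875.
Sum = Δs · [f(-2) + f(-1.25) + f(-0.5) + ...].
Sum = -26.859375.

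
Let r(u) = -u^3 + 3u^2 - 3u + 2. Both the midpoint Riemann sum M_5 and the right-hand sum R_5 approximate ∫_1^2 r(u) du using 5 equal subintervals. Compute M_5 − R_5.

M_5 = 0.755.
R_5 = 0.64.
M_5 − R_5 = 0.115.

0.115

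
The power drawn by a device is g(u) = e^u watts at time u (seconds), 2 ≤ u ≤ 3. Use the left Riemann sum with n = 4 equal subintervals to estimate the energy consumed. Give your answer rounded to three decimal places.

Δu = (3 − 2)/4 = 0.25.
Left endpoints: 2, 2.25, 2.5, 2.75.
g(2) ≈ 7.389, g(2.25) ≈ 9.488, g(2.5) ≈ 12.182, g(2.75) ≈ 15.643.
Sum = Δu · [g(2) + g(2.25) + g(2.5) + g(2.75)].
Sum ≈ 11.175.

11.175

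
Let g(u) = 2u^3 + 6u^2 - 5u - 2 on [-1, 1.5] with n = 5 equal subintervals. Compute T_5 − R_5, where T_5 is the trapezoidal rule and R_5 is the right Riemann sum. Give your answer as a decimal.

-0.9375

T_5 = 3.4375.
R_5 = 4.375.
T_5 − R_5 = -0.9375.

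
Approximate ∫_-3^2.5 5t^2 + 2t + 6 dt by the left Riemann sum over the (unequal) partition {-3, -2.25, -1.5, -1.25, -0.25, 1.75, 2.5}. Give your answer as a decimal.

98.96875

Subinterval widths: 0.75, 0.75, 0.25, 1, 2, 0.75.
Left endpoints: -3, -2.25, -1.5, -1.25, -0.25, 1.75.
f(-3) = 45, f(-2.25) = 26.8125, f(-1.5) = 14.25, f(-1.25) = 11.3125, f(-0.25) = 5.8125, f(1.75) = 24.8125.
Sum = Σ Δt_i · f(t_i).
Sum = 98.96875.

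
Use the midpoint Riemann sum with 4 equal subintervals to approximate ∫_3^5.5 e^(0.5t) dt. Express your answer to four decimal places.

Δt = (5.5 − 3)/4 = 0.625.
Midpoints: 3.3125, 3.9375, 4.5625, 5.1875.
f(3.3125) ≈ 5.2396, f(3.9375) ≈ 7.1617, f(4.5625) ≈ 9.7889, f(5.1875) ≈ 13.3799.
Sum = Δt · [f(3.3125) + f(3.9375) + f(4.5625) + f(5.1875)].
Sum ≈ 22.2313.

22.2313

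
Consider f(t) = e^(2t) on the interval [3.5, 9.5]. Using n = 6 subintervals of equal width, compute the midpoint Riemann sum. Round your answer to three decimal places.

75936446.157

Δt = (9.5 − 3.5)/6 = 1.
Midpoints: 4, 5, 6, 7, 8, 9.
f(4) ≈ 2980.958, f(5) ≈ 22026.466, f(6) ≈ 162754.791, f(7) ≈ 1202604.284, f(8) ≈ 8886110.521, f(9) ≈ 65659969.137.
Sum = Δt · [f(4) + f(5) + f(6) + ...].
Sum ≈ 75936446.157.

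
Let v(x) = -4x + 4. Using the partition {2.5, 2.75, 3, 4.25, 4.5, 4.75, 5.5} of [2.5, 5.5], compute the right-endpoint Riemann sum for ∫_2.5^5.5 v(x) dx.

-40.75

Subinterval widths: 0.25, 0.25, 1.25, 0.25, 0.25, 0.75.
Right endpoints: 2.75, 3, 4.25, 4.5, 4.75, 5.5.
v(2.75) = -7, v(3) = -8, v(4.25) = -13, v(4.5) = -14, v(4.75) = -15, v(5.5) = -18.
Sum = Σ Δx_i · v(x_i).
Sum = -40.75.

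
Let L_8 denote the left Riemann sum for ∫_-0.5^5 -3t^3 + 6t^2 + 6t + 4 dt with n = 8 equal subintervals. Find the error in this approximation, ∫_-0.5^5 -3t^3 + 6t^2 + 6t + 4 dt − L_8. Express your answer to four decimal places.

-60.4705

Exact integral: ∫_-0.5^5 f(t) dt = -122.203125.
L_8 ≈ -61.732666.
Error ≈ -122.203125 − (-61.732666) ≈ -60.4705.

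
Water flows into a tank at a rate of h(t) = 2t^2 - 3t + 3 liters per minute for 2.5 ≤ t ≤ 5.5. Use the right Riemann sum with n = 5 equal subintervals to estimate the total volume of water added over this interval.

Δt = (5.5 − 2.5)/5 = 0.6.
Right endpoints: 3.1, 3.7, 4.3, 4.9, 5.5.
h(3.1) = 12.92, h(3.7) = 19.28, h(4.3) = 27.08, h(4.9) = 36.32, h(5.5) = 47.
Sum = Δt · [h(3.1) + h(3.7) + h(4.3) + h(4.9) + h(5.5)].
Sum = 85.56.

85.56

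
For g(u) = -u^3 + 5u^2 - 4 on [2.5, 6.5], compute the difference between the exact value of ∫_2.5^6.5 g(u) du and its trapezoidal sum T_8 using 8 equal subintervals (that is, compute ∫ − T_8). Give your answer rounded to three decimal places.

Exact integral: ∫_2.5^6.5 g(u) du ≈ -20.83333.
T_8 = -22.25.
Error ≈ -20.83333 − (-22.25) ≈ 1.417.

1.417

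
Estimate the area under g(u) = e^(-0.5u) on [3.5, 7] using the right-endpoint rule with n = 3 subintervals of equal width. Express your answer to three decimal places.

Δu = (7 − 3.5)/3 = 7/6.
Right endpoints: 14/3, 35/6, 7.
g(14/3) ≈ 0.097, g(35/6) ≈ 0.054, g(7) ≈ 0.030.
Sum = Δu · [g(14/3) + g(35/6) + g(7)].
Sum ≈ 0.211.

0.211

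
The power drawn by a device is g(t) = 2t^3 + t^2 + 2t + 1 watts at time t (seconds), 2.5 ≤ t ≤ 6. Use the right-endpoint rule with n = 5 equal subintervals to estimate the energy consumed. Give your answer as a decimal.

Δt = (6 − 2.5)/5 = 0.7.
Right endpoints: 3.2, 3.9, 4.6, 5.3, 6.
g(3.2) = 83.176, g(3.9) = 142.648, g(4.6) = 226.032, g(5.3) = 337.444, g(6) = 481.
Sum = Δt · [g(3.2) + g(3.9) + g(4.6) + g(5.3) + g(6)].
Sum = 889.21.

889.21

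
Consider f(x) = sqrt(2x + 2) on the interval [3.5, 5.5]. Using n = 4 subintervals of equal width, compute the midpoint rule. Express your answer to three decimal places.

Δx = (5.5 − 3.5)/4 = 0.5.
Midpoints: 3.75, 4.25, 4.75, 5.25.
f(3.75) ≈ 3.082, f(4.25) ≈ 3.240, f(4.75) ≈ 3.391, f(5.25) ≈ 3.536.
Sum = Δx · [f(3.75) + f(4.25) + f(4.75) + f(5.25)].
Sum ≈ 6.625.

6.625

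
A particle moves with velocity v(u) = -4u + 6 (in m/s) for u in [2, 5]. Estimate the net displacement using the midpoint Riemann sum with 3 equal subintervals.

Δu = (5 − 2)/3 = 1.
Midpoints: 2.5, 3.5, 4.5.
v(2.5) = -4, v(3.5) = -8, v(4.5) = -12.
Sum = Δu · [v(2.5) + v(3.5) + v(4.5)].
Sum = -24.

-24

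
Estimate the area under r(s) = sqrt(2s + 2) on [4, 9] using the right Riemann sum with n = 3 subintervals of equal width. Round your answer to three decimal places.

20.344

Δs = (9 − 4)/3 = 5/3.
Right endpoints: 17/3, 22/3, 9.
r(17/3) ≈ 3.651, r(22/3) ≈ 4.082, r(9) ≈ 4.472.
Sum = Δs · [r(17/3) + r(22/3) + r(9)].
Sum ≈ 20.344.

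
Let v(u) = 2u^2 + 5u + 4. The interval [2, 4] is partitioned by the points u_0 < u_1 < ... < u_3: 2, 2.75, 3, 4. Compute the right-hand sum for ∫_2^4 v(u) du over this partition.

89.90625

Subinterval widths: 0.75, 0.25, 1.
Right endpoints: 2.75, 3, 4.
v(2.75) = 32.875, v(3) = 37, v(4) = 56.
Sum = Σ Δu_i · v(u_i).
Sum = 89.90625.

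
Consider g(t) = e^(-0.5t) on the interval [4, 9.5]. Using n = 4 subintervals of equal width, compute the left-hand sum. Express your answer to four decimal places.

Δt = (9.5 − 4)/4 = 1.375.
Left endpoints: 4, 5.375, 6.75, 8.125.
g(4) ≈ 0.1353, g(5.375) ≈ 0.0681, g(6.75) ≈ 0.0342, g(8.125) ≈ 0.0172.
Sum = Δt · [g(4) + g(5.375) + g(6.75) + g(8.125)].
Sum ≈ 0.3504.

0.3504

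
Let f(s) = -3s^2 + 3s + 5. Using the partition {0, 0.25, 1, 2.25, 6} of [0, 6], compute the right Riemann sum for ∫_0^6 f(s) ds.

Subinterval widths: 0.25, 0.75, 1.25, 3.75.
Right endpoints: 0.25, 1, 2.25, 6.
f(0.25) = 5.5625, f(1) = 5, f(2.25) = -3.4375, f(6) = -85.
Sum = Σ Δs_i · f(s_i).
Sum = -317.90625.

-317.90625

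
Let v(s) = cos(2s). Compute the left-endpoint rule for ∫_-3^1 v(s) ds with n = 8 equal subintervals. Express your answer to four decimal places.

Δs = (1 − (-3))/8 = 0.5.
Left endpoints: -3, -2.5, -2, -1.5, -1, -0.5, 0, 0.5.
v(-3) ≈ 0.9602, v(-2.5) ≈ 0.2837, v(-2) ≈ -0.6536, v(-1.5) ≈ -0.9900, v(-1) ≈ -0.4161, v(-0.5) ≈ 0.5403, v(0) ≈ 1.0000, v(0.5) ≈ 0.5403.
Sum = Δs · [v(-3) + v(-2.5) + v(-2) + ...].
Sum ≈ 0.6323.

0.6323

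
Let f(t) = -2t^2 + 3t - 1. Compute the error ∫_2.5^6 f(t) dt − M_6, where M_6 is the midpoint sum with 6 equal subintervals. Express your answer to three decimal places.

-0.198

Exact integral: ∫_2.5^6 f(t) dt ≈ -92.45833.
M_6 ≈ -92.25984.
Error ≈ -92.45833 − (-92.25984) ≈ -0.198.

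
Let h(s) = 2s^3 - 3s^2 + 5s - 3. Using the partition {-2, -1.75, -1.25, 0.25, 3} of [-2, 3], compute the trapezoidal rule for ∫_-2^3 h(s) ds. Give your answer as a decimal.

Subinterval widths: 0.25, 0.5, 1.5, 2.75.
h(-2) = -41, h(-1.75) = -31.65625, h(-1.25) = -17.84375, h(0.25) = -1.90625, h(3) = 39.
On each subinterval the trapezoid contributes (Δs_i/2)·[h(s_{i-1}) + h(s_i)].
Sum = 14.734375.

14.734375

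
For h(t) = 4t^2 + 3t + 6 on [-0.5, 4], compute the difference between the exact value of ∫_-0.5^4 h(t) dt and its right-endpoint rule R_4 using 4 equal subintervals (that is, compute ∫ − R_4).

Exact integral: ∫_-0.5^4 h(t) dt = 136.125.
R_4 = 182.953125.
Error = 136.125 − 182.953125 = -46.828125.

-46.828125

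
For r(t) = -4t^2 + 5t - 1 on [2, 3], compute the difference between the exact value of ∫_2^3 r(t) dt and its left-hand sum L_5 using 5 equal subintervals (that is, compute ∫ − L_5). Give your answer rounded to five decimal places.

-1.47333

Exact integral: ∫_2^3 r(t) dt ≈ -13.8333333.
L_5 = -12.36.
Error ≈ -13.8333333 − (-12.36) ≈ -1.47333.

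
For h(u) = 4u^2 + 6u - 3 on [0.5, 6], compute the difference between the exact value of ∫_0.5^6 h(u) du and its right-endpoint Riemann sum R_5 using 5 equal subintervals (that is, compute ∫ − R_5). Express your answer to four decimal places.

Exact integral: ∫_0.5^6 h(u) du ≈ 378.583333.
R_5 = 479.82.
Error ≈ 378.583333 − 479.82 ≈ -101.2367.

-101.2367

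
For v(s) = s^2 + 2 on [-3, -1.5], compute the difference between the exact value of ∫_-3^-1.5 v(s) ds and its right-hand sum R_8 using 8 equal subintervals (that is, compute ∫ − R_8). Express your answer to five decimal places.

Exact integral: ∫_-3^-1.5 v(s) ds = 10.875.
R_8 ≈ 10.2509766.
Error ≈ 10.875 − 10.2509766 ≈ 0.62402.

0.62402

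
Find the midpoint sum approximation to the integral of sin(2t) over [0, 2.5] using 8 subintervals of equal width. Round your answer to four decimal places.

Δt = (2.5 − 0)/8 = 0.3125.
Midpoints: 0.15625, 0.46875, 0.78125, 1.09375, 1.40625, 1.71875, 2.03125, 2.34375.
f(0.15625) ≈ 0.3074, f(0.46875) ≈ 0.8061, f(0.78125) ≈ 1.0000, f(1.09375) ≈ 0.8158, f(1.40625) ≈ 0.3232, f(1.71875) ≈ -0.2916, f(2.03125) ≈ -0.7962, f(2.34375) ≈ -0.9997.
Sum = Δt · [f(0.15625) + f(0.46875) + f(0.78125) + ...].
Sum ≈ 0.3641.

0.3641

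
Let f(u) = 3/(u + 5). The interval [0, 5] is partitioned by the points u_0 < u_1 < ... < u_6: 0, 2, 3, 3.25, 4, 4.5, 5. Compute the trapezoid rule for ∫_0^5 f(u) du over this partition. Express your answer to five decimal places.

2.10028

Subinterval widths: 2, 1, 0.25, 0.75, 0.5, 0.5.
f(0) = 0.6, f(2) = 3/7, f(3) = 0.375, f(3.25) = 4/11, f(4) = 1/3, f(4.5) = 6/19, f(5) = 0.3.
On each subinterval the trapezoid contributes (Δu_i/2)·[f(u_{i-1}) + f(u_i)].
Sum ≈ 2.10028.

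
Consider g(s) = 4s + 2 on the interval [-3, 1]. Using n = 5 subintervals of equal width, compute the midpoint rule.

Δs = (1 − (-3))/5 = 0.8.
Midpoints: -2.6, -1.8, -1, -0.2, 0.6.
g(-2.6) = -8.4, g(-1.8) = -5.2, g(-1) = -2, g(-0.2) = 1.2, g(0.6) = 4.4.
Sum = Δs · [g(-2.6) + g(-1.8) + g(-1) + g(-0.2) + g(0.6)].
Sum = -8.

-8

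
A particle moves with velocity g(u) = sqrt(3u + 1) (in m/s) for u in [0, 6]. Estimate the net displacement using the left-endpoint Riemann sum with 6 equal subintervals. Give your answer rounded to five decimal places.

Δu = (6 − 0)/6 = 1.
Left endpoints: 0, 1, 2, 3, 4, 5.
g(0) ≈ 1.00000, g(1) ≈ 2.00000, g(2) ≈ 2.64575, g(3) ≈ 3.16228, g(4) ≈ 3.60555, g(5) ≈ 4.00000.
Sum = Δu · [g(0) + g(1) + g(2) + ...].
Sum ≈ 16.41358.

16.41358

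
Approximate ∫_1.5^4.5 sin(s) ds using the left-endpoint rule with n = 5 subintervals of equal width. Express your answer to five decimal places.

Δs = (4.5 − 1.5)/5 = 0.6.
Left endpoints: 1.5, 2.1, 2.7, 3.3, 3.9.
f(1.5) ≈ 0.99749, f(2.1) ≈ 0.86321, f(2.7) ≈ 0.42738, f(3.3) ≈ -0.15775, f(3.9) ≈ -0.68777.
Sum = Δs · [f(1.5) + f(2.1) + f(2.7) + f(3.3) + f(3.9)].
Sum ≈ 0.86554.

0.86554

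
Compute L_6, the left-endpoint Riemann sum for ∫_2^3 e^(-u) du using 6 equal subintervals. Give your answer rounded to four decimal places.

Δu = (3 − 2)/6 = 1/6.
Left endpoints: 2, 13/6, 7/3, 2.5, 8/3, 17/6.
f(2) ≈ 0.1353, f(13/6) ≈ 0.1146, f(7/3) ≈ 0.0970, f(2.5) ≈ 0.0821, f(8/3) ≈ 0.0695, f(17/6) ≈ 0.0588.
Sum = Δu · [f(2) + f(13/6) + f(7/3) + ...].
Sum ≈ 0.0929.

0.0929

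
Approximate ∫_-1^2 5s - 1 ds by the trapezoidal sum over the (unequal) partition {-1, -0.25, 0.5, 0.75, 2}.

Subinterval widths: 0.75, 0.75, 0.25, 1.25.
f(-1) = -6, f(-0.25) = -2.25, f(0.5) = 1.5, f(0.75) = 2.75, f(2) = 9.
On each subinterval the trapezoid contributes (Δs_i/2)·[f(s_{i-1}) + f(s_i)].
Sum = 4.5.

4.5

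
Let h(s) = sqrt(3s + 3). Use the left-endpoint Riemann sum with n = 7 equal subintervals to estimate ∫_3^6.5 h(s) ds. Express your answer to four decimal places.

14.1572

Δs = (6.5 − 3)/7 = 0.5.
Left endpoints: 3, 3.5, 4, 4.5, 5, 5.5, 6.
h(3) ≈ 3.4641, h(3.5) ≈ 3.6742, h(4) ≈ 3.8730, h(4.5) ≈ 4.0620, h(5) ≈ 4.2426, h(5.5) ≈ 4.4159, h(6) ≈ 4.5826.
Sum = Δs · [h(3) + h(3.5) + h(4) + ...].
Sum ≈ 14.1572.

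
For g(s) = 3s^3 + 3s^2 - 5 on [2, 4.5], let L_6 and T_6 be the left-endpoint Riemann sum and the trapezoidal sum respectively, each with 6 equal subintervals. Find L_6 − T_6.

L_6 ≈ 306.395399.
T_6 ≈ 368.504774.
L_6 − T_6 = -62.109375.

-62.109375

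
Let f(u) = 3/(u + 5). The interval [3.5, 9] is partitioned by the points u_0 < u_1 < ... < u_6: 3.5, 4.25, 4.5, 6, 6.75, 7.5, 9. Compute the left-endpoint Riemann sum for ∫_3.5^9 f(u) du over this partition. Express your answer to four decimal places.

1.5755

Subinterval widths: 0.75, 0.25, 1.5, 0.75, 0.75, 1.5.
Left endpoints: 3.5, 4.25, 4.5, 6, 6.75, 7.5.
f(3.5) = 6/17, f(4.25) = 12/37, f(4.5) = 6/19, f(6) = 3/11, f(6.75) = 12/47, f(7.5) = 0.24.
Sum = Σ Δu_i · f(u_i).
Sum ≈ 1.5755.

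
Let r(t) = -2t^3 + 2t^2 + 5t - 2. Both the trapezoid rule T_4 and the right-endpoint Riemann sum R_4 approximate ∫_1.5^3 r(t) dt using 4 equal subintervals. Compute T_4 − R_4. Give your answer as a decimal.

T_4 ≈ -8.74805.
R_4 ≈ -13.66992.
T_4 − R_4 = 4.921875.

4.921875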